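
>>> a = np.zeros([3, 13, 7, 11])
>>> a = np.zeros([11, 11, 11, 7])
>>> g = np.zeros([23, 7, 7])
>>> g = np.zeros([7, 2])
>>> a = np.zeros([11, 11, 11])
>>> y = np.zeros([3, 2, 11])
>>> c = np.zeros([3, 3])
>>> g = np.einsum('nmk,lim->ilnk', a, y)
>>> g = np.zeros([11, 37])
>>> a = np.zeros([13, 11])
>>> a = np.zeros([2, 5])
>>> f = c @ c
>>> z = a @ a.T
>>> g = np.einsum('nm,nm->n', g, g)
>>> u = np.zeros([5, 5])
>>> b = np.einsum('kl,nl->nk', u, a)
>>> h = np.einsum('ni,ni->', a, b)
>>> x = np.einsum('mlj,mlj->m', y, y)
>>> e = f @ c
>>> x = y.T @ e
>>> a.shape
(2, 5)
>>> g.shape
(11,)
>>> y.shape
(3, 2, 11)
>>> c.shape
(3, 3)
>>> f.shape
(3, 3)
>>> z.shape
(2, 2)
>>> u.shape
(5, 5)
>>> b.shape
(2, 5)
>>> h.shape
()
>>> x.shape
(11, 2, 3)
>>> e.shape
(3, 3)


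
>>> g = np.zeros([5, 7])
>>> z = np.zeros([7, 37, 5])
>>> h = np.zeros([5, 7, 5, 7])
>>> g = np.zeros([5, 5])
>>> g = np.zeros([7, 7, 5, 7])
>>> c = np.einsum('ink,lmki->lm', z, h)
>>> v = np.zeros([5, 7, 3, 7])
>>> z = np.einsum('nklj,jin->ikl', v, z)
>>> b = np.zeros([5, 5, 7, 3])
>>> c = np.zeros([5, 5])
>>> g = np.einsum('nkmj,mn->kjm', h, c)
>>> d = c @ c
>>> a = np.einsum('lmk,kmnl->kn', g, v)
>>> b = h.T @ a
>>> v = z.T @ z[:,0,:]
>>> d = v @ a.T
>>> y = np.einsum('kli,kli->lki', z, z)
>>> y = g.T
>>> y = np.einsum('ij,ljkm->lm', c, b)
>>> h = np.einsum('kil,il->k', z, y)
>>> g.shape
(7, 7, 5)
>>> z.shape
(37, 7, 3)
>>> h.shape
(37,)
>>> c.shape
(5, 5)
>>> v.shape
(3, 7, 3)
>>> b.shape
(7, 5, 7, 3)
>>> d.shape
(3, 7, 5)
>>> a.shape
(5, 3)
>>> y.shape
(7, 3)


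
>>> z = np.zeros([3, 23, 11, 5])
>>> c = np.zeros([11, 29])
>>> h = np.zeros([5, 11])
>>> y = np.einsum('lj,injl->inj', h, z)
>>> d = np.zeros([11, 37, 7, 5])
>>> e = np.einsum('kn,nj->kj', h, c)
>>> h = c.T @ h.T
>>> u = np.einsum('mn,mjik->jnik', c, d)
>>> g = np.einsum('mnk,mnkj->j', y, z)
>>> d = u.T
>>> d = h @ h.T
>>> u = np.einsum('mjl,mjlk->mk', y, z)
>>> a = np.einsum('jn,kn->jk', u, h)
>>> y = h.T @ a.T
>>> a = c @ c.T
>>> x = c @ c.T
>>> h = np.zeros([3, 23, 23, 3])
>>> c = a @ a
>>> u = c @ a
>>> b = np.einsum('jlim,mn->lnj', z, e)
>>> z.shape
(3, 23, 11, 5)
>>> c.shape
(11, 11)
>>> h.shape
(3, 23, 23, 3)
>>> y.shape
(5, 3)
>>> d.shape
(29, 29)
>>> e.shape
(5, 29)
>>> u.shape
(11, 11)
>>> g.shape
(5,)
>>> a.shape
(11, 11)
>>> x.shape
(11, 11)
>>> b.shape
(23, 29, 3)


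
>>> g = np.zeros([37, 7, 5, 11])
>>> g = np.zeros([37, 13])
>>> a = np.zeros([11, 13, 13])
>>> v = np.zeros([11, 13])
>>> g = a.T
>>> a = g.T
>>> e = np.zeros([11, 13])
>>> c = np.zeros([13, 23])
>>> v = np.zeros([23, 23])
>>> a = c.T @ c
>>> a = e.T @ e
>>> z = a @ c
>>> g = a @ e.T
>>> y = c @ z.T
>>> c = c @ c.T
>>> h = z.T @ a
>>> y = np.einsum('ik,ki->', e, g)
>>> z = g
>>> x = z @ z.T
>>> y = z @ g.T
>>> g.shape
(13, 11)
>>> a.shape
(13, 13)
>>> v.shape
(23, 23)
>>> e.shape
(11, 13)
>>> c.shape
(13, 13)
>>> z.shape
(13, 11)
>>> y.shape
(13, 13)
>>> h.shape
(23, 13)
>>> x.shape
(13, 13)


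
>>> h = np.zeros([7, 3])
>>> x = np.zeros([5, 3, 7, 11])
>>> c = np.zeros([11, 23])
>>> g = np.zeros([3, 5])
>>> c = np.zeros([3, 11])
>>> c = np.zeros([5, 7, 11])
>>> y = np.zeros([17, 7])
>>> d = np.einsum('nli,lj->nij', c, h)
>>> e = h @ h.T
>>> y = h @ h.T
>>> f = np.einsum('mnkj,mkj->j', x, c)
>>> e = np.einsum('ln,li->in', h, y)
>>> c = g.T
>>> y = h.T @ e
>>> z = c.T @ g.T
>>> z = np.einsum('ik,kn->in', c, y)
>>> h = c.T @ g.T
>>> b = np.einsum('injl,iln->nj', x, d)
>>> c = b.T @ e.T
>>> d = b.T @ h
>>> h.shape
(3, 3)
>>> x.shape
(5, 3, 7, 11)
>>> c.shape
(7, 7)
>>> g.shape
(3, 5)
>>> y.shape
(3, 3)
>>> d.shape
(7, 3)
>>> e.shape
(7, 3)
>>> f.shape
(11,)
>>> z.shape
(5, 3)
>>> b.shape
(3, 7)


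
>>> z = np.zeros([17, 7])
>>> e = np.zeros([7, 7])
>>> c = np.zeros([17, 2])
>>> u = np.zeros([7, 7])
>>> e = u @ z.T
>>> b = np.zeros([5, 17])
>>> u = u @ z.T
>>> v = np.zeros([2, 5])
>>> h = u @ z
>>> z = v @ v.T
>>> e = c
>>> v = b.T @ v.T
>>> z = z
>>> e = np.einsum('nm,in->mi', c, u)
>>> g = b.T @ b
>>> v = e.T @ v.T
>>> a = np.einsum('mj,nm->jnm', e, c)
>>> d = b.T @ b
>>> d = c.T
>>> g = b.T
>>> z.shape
(2, 2)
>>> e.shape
(2, 7)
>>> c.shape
(17, 2)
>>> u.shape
(7, 17)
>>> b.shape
(5, 17)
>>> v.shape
(7, 17)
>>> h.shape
(7, 7)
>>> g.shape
(17, 5)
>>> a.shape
(7, 17, 2)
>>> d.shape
(2, 17)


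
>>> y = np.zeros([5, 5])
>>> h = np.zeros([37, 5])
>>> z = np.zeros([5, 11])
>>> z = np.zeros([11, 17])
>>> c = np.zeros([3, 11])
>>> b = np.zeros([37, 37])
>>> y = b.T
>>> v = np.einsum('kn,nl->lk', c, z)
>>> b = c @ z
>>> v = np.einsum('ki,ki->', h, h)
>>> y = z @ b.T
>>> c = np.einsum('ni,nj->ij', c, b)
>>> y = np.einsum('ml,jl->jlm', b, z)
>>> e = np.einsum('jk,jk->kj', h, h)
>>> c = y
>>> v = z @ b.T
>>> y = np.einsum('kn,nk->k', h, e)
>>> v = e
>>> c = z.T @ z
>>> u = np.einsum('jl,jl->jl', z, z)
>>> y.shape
(37,)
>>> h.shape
(37, 5)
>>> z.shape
(11, 17)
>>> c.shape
(17, 17)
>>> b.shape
(3, 17)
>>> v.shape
(5, 37)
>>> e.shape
(5, 37)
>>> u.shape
(11, 17)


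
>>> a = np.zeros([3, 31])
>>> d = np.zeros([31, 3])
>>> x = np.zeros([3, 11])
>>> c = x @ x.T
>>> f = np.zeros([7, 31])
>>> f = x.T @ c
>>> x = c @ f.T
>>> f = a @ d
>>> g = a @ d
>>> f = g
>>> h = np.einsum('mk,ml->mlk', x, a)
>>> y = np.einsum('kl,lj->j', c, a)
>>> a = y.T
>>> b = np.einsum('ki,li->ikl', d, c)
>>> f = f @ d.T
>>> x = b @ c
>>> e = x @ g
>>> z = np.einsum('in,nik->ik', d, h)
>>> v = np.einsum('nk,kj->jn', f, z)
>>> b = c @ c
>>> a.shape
(31,)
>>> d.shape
(31, 3)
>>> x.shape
(3, 31, 3)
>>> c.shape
(3, 3)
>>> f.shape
(3, 31)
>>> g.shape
(3, 3)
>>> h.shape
(3, 31, 11)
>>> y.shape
(31,)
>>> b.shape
(3, 3)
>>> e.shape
(3, 31, 3)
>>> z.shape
(31, 11)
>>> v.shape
(11, 3)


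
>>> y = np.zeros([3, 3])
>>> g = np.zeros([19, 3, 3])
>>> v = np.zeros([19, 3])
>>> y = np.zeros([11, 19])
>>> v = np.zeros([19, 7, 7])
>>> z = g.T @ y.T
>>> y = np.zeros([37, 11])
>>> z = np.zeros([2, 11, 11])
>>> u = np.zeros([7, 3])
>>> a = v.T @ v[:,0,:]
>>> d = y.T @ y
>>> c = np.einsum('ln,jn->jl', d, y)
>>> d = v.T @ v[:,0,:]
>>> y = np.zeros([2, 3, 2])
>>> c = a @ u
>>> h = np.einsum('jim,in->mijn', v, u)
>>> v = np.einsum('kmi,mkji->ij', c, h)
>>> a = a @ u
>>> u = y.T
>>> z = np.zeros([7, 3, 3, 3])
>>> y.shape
(2, 3, 2)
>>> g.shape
(19, 3, 3)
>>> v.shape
(3, 19)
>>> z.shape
(7, 3, 3, 3)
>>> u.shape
(2, 3, 2)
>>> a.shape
(7, 7, 3)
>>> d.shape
(7, 7, 7)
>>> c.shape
(7, 7, 3)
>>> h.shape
(7, 7, 19, 3)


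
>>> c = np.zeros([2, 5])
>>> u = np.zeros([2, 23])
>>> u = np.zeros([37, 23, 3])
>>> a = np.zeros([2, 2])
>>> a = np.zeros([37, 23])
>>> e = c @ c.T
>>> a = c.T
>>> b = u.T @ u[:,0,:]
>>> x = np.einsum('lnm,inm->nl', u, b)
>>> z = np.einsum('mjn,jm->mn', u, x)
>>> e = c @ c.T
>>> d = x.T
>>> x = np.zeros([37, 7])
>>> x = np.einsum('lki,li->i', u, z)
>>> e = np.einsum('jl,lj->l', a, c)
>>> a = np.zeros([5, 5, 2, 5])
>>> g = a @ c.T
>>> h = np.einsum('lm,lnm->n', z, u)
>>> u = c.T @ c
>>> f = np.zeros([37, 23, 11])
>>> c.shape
(2, 5)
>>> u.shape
(5, 5)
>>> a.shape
(5, 5, 2, 5)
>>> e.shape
(2,)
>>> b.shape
(3, 23, 3)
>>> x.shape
(3,)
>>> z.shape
(37, 3)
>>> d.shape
(37, 23)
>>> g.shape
(5, 5, 2, 2)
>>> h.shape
(23,)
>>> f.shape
(37, 23, 11)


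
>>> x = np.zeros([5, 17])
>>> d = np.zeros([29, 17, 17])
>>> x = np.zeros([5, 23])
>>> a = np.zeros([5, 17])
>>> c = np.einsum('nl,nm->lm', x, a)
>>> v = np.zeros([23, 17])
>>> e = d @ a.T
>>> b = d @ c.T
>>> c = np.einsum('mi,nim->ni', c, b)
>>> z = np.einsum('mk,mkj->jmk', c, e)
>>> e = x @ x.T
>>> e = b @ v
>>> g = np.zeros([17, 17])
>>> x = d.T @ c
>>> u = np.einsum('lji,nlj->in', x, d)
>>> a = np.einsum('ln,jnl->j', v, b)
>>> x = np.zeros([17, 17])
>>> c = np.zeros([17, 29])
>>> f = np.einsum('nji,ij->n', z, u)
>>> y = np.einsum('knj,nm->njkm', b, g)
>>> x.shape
(17, 17)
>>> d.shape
(29, 17, 17)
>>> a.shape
(29,)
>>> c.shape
(17, 29)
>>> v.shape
(23, 17)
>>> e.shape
(29, 17, 17)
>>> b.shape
(29, 17, 23)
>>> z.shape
(5, 29, 17)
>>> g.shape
(17, 17)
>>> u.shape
(17, 29)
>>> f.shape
(5,)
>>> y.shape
(17, 23, 29, 17)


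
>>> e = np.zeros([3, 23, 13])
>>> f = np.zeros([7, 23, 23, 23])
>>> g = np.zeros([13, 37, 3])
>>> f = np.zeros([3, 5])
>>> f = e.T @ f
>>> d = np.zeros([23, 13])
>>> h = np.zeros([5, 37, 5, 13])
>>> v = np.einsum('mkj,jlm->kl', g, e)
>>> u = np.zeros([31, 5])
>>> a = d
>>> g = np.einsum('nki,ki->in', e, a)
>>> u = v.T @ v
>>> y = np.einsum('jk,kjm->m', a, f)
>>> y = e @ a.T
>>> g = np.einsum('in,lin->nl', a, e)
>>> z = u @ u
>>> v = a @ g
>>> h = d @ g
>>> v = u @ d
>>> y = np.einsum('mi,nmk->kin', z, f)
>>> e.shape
(3, 23, 13)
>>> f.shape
(13, 23, 5)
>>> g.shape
(13, 3)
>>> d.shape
(23, 13)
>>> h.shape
(23, 3)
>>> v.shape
(23, 13)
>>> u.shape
(23, 23)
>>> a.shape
(23, 13)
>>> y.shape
(5, 23, 13)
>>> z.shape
(23, 23)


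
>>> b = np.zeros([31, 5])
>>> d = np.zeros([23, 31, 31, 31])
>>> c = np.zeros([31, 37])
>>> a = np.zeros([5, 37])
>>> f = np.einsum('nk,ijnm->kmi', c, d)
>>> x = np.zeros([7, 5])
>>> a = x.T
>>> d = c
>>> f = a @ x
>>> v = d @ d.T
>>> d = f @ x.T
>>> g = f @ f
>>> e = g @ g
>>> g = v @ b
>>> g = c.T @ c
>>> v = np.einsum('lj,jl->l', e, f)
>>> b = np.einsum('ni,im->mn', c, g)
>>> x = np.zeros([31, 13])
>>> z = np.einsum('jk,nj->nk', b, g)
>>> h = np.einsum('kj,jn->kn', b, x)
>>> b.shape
(37, 31)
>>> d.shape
(5, 7)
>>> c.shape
(31, 37)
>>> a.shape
(5, 7)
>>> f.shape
(5, 5)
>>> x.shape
(31, 13)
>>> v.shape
(5,)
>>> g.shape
(37, 37)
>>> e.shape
(5, 5)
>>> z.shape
(37, 31)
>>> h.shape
(37, 13)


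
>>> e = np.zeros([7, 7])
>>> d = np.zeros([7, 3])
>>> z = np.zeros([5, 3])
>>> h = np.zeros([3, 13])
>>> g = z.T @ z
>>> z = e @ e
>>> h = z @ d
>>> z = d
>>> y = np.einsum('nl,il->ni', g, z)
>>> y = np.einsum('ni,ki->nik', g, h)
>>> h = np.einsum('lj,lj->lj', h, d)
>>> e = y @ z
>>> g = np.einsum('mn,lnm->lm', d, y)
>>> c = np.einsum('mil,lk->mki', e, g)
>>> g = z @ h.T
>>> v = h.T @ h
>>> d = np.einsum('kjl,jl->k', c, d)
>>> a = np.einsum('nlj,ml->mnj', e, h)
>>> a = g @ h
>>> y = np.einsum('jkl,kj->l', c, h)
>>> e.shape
(3, 3, 3)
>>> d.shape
(3,)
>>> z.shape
(7, 3)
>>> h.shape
(7, 3)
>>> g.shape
(7, 7)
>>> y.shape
(3,)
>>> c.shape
(3, 7, 3)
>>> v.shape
(3, 3)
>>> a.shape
(7, 3)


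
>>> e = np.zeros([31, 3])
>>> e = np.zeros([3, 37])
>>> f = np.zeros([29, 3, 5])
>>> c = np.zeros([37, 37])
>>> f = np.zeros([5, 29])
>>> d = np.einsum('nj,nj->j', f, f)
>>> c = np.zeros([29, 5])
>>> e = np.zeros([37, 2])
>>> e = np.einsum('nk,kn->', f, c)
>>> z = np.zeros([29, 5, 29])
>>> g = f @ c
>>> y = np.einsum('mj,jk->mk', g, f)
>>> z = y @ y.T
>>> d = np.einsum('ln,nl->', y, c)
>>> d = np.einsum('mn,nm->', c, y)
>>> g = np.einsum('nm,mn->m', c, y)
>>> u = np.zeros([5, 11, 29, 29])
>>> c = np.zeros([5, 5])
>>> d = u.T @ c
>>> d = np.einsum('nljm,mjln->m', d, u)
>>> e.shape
()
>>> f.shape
(5, 29)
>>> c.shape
(5, 5)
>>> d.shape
(5,)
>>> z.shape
(5, 5)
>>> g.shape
(5,)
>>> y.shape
(5, 29)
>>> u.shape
(5, 11, 29, 29)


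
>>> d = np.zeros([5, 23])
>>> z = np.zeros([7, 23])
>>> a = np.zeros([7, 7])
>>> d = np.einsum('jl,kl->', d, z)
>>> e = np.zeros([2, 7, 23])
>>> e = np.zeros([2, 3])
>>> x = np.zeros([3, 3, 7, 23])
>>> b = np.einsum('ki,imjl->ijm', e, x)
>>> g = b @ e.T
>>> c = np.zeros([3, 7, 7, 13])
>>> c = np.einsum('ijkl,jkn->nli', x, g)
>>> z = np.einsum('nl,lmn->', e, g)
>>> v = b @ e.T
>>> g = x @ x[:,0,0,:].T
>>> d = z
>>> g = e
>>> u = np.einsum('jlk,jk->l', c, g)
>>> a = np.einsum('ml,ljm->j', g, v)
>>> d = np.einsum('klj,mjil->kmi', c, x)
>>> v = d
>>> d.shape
(2, 3, 7)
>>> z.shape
()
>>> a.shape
(7,)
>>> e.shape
(2, 3)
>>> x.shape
(3, 3, 7, 23)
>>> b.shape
(3, 7, 3)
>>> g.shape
(2, 3)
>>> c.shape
(2, 23, 3)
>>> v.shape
(2, 3, 7)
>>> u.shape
(23,)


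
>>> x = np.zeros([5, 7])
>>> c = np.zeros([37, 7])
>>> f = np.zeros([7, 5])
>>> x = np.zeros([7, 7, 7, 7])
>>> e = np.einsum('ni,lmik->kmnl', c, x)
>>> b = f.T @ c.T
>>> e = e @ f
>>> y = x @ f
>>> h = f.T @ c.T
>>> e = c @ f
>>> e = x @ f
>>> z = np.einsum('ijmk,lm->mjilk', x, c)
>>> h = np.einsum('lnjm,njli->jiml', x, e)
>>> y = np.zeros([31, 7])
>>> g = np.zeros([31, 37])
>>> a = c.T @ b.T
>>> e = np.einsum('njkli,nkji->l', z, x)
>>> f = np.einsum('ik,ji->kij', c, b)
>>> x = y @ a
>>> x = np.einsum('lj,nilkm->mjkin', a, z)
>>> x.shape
(7, 5, 37, 7, 7)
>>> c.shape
(37, 7)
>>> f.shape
(7, 37, 5)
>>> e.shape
(37,)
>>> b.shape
(5, 37)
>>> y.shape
(31, 7)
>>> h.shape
(7, 5, 7, 7)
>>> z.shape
(7, 7, 7, 37, 7)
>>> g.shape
(31, 37)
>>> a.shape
(7, 5)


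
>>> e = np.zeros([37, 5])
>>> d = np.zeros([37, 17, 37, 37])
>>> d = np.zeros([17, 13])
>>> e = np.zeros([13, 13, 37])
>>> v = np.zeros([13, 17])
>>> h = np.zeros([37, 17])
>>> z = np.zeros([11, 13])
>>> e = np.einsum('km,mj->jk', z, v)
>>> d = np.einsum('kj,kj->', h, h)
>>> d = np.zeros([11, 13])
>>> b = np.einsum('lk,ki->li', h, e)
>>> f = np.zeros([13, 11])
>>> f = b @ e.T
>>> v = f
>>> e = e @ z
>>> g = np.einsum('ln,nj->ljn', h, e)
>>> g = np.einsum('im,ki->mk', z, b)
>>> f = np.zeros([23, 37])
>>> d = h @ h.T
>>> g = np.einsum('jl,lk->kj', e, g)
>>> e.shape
(17, 13)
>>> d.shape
(37, 37)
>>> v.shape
(37, 17)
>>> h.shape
(37, 17)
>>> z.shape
(11, 13)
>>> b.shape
(37, 11)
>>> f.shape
(23, 37)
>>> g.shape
(37, 17)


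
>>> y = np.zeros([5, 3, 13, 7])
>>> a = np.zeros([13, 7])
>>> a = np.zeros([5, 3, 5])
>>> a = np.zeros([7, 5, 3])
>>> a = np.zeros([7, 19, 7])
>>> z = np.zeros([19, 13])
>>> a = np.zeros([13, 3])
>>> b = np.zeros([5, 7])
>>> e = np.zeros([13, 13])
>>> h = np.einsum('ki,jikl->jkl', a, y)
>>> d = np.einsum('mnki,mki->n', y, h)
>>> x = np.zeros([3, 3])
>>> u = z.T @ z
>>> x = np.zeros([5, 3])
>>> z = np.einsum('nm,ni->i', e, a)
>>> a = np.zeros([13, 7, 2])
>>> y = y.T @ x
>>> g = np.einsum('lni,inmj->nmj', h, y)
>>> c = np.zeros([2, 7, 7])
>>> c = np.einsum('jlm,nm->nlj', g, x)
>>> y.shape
(7, 13, 3, 3)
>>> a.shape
(13, 7, 2)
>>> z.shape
(3,)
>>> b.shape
(5, 7)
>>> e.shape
(13, 13)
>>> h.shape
(5, 13, 7)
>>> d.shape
(3,)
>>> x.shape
(5, 3)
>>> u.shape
(13, 13)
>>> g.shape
(13, 3, 3)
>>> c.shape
(5, 3, 13)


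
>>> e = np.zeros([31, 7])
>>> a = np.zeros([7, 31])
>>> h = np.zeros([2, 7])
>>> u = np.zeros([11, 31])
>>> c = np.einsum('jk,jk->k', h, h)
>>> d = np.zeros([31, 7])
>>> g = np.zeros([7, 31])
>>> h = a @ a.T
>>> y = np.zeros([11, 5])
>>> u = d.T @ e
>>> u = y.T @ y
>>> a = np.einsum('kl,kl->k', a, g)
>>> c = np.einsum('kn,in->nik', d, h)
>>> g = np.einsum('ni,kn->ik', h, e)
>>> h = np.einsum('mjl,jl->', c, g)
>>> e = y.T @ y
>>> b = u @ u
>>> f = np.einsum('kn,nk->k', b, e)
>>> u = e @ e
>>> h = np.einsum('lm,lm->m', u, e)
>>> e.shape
(5, 5)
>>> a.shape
(7,)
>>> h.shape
(5,)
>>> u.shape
(5, 5)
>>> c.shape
(7, 7, 31)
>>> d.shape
(31, 7)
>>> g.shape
(7, 31)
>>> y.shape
(11, 5)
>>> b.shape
(5, 5)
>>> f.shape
(5,)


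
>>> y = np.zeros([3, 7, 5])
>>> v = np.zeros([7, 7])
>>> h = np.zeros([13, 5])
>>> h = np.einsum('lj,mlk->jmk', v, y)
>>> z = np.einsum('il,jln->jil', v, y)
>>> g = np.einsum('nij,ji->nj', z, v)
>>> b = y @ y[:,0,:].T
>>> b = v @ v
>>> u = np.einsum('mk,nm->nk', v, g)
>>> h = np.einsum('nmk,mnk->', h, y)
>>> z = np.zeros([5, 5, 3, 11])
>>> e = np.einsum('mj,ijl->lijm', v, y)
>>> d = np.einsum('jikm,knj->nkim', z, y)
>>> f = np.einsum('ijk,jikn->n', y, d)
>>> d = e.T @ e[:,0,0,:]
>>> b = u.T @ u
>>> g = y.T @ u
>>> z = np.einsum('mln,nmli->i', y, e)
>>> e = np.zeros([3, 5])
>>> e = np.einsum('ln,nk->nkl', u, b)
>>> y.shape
(3, 7, 5)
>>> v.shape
(7, 7)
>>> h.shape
()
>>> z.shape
(7,)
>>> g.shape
(5, 7, 7)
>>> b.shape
(7, 7)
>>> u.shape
(3, 7)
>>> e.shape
(7, 7, 3)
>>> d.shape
(7, 7, 3, 7)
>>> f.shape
(11,)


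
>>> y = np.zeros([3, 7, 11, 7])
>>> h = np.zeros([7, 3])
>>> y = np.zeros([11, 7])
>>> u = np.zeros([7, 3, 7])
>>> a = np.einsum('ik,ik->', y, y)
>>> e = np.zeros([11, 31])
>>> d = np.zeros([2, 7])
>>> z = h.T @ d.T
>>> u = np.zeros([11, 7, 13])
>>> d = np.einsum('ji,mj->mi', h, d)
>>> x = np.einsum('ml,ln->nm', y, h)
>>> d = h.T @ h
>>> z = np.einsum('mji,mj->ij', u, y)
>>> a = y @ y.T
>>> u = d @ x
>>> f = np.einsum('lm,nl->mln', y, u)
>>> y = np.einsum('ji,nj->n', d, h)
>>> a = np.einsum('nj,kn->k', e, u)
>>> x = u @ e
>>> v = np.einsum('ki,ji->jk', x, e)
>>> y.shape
(7,)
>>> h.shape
(7, 3)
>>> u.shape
(3, 11)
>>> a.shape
(3,)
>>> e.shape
(11, 31)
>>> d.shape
(3, 3)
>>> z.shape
(13, 7)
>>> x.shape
(3, 31)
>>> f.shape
(7, 11, 3)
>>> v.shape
(11, 3)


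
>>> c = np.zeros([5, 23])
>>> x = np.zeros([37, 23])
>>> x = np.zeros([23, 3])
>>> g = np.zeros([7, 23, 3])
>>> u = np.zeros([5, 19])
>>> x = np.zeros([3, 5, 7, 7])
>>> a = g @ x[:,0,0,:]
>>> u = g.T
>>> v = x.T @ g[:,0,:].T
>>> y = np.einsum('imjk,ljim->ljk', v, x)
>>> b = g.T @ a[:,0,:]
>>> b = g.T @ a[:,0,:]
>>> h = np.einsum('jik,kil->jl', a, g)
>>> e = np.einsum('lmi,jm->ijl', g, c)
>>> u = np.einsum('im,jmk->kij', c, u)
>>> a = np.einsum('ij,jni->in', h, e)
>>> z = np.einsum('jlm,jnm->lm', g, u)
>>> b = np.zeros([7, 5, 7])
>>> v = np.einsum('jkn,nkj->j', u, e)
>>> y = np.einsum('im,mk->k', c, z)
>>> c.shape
(5, 23)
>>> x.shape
(3, 5, 7, 7)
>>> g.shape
(7, 23, 3)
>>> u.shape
(7, 5, 3)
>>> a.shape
(7, 5)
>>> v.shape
(7,)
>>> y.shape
(3,)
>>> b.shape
(7, 5, 7)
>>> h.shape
(7, 3)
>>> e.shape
(3, 5, 7)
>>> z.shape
(23, 3)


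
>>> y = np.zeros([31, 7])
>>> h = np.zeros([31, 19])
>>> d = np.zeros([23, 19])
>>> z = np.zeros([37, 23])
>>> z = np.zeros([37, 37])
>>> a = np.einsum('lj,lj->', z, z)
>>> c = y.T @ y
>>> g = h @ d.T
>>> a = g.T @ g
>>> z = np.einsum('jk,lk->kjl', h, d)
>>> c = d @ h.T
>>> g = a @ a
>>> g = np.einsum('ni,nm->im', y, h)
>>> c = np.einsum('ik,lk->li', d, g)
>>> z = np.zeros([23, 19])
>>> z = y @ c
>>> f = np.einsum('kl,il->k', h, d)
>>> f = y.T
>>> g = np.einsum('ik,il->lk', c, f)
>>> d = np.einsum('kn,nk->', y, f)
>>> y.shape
(31, 7)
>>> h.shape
(31, 19)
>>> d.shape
()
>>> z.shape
(31, 23)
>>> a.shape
(23, 23)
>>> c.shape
(7, 23)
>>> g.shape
(31, 23)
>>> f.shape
(7, 31)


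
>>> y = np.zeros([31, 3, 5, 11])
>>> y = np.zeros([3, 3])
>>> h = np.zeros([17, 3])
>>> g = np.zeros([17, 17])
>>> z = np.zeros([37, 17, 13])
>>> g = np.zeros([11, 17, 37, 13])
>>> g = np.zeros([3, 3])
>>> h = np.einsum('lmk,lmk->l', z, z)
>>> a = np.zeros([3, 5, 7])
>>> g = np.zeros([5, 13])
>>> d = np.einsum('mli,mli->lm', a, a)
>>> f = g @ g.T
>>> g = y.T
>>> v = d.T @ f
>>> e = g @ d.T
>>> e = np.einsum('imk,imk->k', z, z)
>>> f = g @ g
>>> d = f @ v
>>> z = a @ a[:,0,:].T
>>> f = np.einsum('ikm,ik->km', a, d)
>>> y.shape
(3, 3)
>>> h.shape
(37,)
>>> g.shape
(3, 3)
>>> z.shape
(3, 5, 3)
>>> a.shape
(3, 5, 7)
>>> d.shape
(3, 5)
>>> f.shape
(5, 7)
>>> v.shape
(3, 5)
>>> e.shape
(13,)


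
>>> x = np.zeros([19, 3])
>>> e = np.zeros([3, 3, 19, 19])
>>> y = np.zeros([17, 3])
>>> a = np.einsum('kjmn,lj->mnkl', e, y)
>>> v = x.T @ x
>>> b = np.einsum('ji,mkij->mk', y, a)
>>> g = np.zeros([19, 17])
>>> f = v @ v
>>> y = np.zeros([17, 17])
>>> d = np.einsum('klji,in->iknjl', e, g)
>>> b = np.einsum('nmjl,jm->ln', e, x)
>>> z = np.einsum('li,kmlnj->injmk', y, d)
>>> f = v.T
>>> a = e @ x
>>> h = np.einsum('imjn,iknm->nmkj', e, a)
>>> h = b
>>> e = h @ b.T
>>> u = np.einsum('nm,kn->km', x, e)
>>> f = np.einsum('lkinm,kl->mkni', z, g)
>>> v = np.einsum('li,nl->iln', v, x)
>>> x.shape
(19, 3)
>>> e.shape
(19, 19)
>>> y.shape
(17, 17)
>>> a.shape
(3, 3, 19, 3)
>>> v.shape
(3, 3, 19)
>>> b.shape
(19, 3)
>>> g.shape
(19, 17)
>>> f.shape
(19, 19, 3, 3)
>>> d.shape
(19, 3, 17, 19, 3)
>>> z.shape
(17, 19, 3, 3, 19)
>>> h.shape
(19, 3)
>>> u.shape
(19, 3)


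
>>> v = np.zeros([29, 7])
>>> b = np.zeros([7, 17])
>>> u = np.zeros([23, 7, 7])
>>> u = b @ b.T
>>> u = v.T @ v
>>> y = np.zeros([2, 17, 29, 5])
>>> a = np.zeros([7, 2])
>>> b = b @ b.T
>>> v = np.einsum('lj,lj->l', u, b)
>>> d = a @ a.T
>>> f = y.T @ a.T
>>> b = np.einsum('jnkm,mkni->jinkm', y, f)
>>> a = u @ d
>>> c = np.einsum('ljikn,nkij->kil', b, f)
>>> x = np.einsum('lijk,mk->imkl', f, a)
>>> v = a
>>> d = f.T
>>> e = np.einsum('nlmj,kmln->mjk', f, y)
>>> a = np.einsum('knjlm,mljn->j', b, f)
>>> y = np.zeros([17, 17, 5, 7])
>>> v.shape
(7, 7)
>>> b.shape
(2, 7, 17, 29, 5)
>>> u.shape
(7, 7)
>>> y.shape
(17, 17, 5, 7)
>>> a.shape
(17,)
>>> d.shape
(7, 17, 29, 5)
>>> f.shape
(5, 29, 17, 7)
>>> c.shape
(29, 17, 2)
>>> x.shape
(29, 7, 7, 5)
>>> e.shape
(17, 7, 2)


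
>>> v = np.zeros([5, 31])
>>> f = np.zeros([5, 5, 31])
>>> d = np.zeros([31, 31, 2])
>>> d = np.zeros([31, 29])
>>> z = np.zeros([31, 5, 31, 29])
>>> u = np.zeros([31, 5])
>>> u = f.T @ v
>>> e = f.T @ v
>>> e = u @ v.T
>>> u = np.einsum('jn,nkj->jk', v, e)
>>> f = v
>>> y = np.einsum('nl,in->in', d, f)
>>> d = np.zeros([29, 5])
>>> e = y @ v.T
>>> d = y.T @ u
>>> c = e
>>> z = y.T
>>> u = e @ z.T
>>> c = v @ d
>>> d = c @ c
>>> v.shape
(5, 31)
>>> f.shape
(5, 31)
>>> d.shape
(5, 5)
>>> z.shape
(31, 5)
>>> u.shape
(5, 31)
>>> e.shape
(5, 5)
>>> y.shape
(5, 31)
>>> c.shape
(5, 5)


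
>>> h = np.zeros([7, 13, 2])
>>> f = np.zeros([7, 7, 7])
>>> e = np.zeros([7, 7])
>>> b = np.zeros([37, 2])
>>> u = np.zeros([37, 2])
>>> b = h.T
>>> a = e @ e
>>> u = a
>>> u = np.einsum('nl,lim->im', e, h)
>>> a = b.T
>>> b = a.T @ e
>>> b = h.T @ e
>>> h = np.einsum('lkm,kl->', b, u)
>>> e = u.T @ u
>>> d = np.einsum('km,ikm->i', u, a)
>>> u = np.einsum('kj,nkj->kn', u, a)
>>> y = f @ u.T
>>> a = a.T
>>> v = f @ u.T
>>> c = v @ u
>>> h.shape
()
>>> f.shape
(7, 7, 7)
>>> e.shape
(2, 2)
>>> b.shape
(2, 13, 7)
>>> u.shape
(13, 7)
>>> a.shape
(2, 13, 7)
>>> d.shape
(7,)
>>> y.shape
(7, 7, 13)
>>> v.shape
(7, 7, 13)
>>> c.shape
(7, 7, 7)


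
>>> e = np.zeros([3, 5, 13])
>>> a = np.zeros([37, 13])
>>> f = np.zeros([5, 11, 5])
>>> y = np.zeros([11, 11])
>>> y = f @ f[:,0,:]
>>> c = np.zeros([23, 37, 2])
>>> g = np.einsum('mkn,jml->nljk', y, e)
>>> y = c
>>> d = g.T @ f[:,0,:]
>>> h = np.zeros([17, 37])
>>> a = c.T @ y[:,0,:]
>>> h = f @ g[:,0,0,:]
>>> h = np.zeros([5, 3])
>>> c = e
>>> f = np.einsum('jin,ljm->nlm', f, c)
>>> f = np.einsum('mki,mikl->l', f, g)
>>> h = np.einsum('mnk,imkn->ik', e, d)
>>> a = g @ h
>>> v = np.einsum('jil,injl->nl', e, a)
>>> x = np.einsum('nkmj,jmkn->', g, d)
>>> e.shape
(3, 5, 13)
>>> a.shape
(5, 13, 3, 13)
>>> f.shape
(11,)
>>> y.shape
(23, 37, 2)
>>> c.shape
(3, 5, 13)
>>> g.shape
(5, 13, 3, 11)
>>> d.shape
(11, 3, 13, 5)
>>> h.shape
(11, 13)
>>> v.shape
(13, 13)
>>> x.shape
()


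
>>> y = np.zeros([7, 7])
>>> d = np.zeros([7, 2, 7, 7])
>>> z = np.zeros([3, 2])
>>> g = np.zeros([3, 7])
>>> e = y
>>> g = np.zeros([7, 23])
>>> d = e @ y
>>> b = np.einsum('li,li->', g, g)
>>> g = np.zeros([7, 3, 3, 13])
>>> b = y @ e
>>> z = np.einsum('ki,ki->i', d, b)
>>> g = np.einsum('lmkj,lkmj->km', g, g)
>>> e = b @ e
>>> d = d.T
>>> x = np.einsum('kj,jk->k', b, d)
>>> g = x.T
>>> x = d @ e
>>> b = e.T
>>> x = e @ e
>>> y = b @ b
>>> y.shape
(7, 7)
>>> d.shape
(7, 7)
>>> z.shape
(7,)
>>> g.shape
(7,)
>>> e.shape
(7, 7)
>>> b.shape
(7, 7)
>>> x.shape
(7, 7)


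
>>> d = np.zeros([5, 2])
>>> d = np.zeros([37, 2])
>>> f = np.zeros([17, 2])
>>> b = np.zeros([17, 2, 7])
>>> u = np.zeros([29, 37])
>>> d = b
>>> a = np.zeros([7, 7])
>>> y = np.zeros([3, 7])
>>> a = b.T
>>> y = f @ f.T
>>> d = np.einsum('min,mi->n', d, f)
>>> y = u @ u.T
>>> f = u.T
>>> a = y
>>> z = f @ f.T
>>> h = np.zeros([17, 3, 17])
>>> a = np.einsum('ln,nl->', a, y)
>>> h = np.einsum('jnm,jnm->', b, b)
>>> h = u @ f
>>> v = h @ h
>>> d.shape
(7,)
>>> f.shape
(37, 29)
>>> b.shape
(17, 2, 7)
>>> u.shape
(29, 37)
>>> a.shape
()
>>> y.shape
(29, 29)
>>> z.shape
(37, 37)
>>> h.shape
(29, 29)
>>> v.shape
(29, 29)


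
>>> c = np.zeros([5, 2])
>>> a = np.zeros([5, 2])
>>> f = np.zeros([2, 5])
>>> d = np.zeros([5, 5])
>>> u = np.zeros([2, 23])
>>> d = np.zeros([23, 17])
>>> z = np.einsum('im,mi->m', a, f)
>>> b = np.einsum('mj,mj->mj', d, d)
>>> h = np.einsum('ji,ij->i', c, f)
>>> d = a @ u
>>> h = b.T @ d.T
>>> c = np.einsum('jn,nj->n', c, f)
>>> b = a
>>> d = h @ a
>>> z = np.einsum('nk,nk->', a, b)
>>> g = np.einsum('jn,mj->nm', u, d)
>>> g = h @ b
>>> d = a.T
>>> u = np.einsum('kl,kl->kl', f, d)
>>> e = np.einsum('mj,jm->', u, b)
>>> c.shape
(2,)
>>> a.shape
(5, 2)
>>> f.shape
(2, 5)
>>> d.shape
(2, 5)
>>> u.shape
(2, 5)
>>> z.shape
()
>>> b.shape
(5, 2)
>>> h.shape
(17, 5)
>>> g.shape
(17, 2)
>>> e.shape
()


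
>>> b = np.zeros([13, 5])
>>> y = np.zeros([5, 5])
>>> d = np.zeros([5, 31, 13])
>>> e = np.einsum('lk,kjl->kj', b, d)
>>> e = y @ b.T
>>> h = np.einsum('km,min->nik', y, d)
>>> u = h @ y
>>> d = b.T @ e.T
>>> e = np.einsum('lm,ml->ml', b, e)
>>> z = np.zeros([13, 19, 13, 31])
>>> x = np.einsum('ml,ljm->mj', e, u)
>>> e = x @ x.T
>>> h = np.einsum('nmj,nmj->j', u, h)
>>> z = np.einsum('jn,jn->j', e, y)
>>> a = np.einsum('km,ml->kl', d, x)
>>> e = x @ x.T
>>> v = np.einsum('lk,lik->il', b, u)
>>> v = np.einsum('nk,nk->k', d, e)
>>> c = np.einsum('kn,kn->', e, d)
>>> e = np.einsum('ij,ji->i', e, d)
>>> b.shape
(13, 5)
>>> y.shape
(5, 5)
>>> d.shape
(5, 5)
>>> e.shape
(5,)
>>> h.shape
(5,)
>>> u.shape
(13, 31, 5)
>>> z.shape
(5,)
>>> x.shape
(5, 31)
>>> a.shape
(5, 31)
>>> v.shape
(5,)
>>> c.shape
()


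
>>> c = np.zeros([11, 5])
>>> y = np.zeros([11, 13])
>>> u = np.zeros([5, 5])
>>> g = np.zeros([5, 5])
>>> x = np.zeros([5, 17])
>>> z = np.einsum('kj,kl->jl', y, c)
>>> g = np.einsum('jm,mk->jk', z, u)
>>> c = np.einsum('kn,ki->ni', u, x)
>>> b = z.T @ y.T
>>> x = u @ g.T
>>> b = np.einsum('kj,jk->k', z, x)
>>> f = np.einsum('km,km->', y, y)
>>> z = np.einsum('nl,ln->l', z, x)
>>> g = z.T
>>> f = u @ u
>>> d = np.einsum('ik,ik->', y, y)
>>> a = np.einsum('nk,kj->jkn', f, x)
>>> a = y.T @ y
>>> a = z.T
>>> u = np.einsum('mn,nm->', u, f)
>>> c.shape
(5, 17)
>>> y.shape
(11, 13)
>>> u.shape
()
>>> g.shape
(5,)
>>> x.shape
(5, 13)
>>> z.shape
(5,)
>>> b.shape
(13,)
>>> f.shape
(5, 5)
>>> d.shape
()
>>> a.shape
(5,)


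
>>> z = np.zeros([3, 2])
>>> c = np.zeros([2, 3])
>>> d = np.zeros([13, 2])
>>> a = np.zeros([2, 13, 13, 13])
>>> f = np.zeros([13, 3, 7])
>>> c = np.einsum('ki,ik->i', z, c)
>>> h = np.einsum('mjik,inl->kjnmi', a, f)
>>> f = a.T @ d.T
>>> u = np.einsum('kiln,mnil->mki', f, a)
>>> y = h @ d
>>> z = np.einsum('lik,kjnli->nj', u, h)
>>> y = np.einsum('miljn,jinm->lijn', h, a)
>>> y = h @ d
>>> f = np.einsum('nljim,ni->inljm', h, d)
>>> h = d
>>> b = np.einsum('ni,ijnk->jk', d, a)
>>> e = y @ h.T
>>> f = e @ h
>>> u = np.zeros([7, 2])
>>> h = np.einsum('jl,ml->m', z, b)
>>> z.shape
(3, 13)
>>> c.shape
(2,)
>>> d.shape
(13, 2)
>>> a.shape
(2, 13, 13, 13)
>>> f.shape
(13, 13, 3, 2, 2)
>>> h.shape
(13,)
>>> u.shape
(7, 2)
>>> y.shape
(13, 13, 3, 2, 2)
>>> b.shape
(13, 13)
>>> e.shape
(13, 13, 3, 2, 13)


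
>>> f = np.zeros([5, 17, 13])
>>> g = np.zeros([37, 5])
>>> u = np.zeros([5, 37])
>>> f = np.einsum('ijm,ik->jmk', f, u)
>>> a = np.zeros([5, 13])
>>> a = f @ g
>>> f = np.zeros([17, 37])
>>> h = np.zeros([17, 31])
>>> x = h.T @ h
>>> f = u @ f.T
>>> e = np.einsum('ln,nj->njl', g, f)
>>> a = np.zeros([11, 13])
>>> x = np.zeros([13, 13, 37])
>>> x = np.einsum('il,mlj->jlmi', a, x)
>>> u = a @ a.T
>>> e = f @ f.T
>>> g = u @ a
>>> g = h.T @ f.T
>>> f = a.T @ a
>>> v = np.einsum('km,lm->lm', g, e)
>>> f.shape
(13, 13)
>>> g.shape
(31, 5)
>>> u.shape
(11, 11)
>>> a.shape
(11, 13)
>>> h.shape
(17, 31)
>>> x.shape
(37, 13, 13, 11)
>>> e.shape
(5, 5)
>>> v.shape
(5, 5)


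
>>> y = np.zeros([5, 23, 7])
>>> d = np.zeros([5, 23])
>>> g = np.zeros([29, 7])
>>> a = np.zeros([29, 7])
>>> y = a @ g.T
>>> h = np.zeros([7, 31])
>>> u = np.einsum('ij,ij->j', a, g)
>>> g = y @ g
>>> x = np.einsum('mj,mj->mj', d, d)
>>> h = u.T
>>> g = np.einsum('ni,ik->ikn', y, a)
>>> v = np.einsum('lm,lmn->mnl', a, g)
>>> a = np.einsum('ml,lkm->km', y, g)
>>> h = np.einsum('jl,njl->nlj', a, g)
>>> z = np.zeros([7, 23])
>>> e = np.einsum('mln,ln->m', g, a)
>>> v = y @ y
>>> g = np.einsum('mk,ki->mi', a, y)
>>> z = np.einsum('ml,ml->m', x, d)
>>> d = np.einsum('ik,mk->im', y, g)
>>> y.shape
(29, 29)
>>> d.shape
(29, 7)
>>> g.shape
(7, 29)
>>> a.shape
(7, 29)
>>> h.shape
(29, 29, 7)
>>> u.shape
(7,)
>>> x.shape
(5, 23)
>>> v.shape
(29, 29)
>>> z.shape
(5,)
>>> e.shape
(29,)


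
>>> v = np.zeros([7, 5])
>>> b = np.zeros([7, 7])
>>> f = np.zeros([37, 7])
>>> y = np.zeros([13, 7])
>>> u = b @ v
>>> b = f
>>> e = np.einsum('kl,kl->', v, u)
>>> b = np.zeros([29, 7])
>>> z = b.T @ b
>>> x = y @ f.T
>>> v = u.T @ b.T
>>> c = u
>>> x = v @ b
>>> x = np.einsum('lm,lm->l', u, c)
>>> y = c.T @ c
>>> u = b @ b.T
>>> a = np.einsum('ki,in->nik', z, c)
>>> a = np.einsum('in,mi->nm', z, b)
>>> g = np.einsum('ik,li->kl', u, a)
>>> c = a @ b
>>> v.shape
(5, 29)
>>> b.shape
(29, 7)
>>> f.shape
(37, 7)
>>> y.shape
(5, 5)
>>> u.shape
(29, 29)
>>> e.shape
()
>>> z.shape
(7, 7)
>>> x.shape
(7,)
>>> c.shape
(7, 7)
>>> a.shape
(7, 29)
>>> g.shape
(29, 7)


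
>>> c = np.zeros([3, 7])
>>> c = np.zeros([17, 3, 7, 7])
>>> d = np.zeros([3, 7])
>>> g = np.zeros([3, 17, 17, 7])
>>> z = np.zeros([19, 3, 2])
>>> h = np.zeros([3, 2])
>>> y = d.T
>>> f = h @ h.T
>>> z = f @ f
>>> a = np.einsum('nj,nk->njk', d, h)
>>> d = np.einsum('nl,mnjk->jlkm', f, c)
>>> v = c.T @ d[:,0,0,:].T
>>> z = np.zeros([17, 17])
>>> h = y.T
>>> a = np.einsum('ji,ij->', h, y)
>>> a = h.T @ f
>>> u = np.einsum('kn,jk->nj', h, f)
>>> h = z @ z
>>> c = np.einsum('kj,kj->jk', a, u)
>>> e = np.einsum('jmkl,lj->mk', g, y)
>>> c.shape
(3, 7)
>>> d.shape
(7, 3, 7, 17)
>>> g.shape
(3, 17, 17, 7)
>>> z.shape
(17, 17)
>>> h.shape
(17, 17)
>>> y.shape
(7, 3)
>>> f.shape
(3, 3)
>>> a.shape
(7, 3)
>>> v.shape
(7, 7, 3, 7)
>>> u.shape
(7, 3)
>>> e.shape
(17, 17)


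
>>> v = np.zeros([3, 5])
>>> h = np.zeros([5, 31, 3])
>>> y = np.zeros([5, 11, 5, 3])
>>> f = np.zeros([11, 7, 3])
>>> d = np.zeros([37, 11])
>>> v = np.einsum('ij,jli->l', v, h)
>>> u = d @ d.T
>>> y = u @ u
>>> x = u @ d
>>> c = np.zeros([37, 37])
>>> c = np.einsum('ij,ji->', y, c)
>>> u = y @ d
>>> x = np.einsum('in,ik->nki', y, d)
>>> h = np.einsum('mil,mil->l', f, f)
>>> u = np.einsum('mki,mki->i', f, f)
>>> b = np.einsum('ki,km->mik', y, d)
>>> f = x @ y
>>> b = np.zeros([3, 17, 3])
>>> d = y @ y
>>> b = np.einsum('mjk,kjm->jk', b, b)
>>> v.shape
(31,)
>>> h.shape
(3,)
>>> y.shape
(37, 37)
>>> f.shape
(37, 11, 37)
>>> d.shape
(37, 37)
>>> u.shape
(3,)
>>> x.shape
(37, 11, 37)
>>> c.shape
()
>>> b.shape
(17, 3)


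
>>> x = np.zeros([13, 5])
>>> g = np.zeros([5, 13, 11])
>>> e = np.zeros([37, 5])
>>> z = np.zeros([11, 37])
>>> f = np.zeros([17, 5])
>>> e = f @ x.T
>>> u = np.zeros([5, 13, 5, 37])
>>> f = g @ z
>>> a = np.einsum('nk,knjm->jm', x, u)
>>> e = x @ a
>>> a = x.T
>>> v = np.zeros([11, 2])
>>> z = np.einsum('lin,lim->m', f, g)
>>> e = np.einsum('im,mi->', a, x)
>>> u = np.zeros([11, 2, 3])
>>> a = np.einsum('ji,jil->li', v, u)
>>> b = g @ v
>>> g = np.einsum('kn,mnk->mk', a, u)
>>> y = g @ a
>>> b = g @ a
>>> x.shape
(13, 5)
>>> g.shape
(11, 3)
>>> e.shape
()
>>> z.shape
(11,)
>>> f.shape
(5, 13, 37)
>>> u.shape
(11, 2, 3)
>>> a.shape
(3, 2)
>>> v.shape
(11, 2)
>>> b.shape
(11, 2)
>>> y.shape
(11, 2)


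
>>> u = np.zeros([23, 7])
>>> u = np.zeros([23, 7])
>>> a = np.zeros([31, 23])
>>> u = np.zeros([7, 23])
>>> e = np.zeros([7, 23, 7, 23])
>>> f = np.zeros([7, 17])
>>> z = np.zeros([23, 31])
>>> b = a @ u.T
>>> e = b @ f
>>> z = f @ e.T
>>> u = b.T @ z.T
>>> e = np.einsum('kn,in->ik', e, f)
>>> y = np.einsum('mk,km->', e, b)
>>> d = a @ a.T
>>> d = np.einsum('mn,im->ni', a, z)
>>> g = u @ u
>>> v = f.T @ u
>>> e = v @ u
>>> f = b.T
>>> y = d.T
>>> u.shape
(7, 7)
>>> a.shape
(31, 23)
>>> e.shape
(17, 7)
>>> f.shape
(7, 31)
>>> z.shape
(7, 31)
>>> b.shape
(31, 7)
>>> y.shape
(7, 23)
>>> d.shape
(23, 7)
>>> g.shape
(7, 7)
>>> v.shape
(17, 7)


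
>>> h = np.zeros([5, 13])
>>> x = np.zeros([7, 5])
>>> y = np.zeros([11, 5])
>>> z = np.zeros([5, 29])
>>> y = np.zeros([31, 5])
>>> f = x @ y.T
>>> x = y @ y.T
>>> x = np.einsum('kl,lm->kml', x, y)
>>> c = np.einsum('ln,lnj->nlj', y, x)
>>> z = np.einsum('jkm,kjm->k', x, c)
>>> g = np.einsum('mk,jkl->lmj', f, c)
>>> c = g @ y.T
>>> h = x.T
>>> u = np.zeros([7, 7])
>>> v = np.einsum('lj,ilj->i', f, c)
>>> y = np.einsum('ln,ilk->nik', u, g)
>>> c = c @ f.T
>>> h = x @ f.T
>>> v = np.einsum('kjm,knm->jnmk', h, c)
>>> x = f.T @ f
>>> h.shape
(31, 5, 7)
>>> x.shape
(31, 31)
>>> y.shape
(7, 31, 5)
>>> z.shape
(5,)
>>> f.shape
(7, 31)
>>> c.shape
(31, 7, 7)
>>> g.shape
(31, 7, 5)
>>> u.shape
(7, 7)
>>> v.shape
(5, 7, 7, 31)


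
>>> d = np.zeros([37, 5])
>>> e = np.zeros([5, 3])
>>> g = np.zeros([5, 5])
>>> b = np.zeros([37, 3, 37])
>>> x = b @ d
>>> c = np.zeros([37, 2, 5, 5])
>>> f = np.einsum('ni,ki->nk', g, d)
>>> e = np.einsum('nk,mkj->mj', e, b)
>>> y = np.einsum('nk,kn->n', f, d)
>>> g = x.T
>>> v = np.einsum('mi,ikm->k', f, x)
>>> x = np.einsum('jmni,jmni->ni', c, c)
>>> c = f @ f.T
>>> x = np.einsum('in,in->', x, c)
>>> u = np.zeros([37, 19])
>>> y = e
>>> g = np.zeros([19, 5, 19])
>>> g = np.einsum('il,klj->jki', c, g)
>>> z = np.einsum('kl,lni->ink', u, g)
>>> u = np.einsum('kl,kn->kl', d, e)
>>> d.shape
(37, 5)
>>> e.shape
(37, 37)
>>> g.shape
(19, 19, 5)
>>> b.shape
(37, 3, 37)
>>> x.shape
()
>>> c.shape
(5, 5)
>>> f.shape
(5, 37)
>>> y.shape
(37, 37)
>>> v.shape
(3,)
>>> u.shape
(37, 5)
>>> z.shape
(5, 19, 37)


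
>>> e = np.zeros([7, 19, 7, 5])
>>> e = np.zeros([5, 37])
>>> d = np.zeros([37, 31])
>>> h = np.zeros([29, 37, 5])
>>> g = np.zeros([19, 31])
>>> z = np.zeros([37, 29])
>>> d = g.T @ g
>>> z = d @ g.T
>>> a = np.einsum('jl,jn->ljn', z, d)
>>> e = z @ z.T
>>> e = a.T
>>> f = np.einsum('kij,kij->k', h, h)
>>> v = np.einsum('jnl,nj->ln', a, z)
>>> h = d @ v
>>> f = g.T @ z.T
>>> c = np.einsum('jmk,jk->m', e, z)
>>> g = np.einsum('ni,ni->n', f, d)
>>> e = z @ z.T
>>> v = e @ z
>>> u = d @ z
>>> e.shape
(31, 31)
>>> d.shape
(31, 31)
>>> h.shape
(31, 31)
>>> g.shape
(31,)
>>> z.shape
(31, 19)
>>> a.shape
(19, 31, 31)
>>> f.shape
(31, 31)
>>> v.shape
(31, 19)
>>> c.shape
(31,)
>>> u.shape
(31, 19)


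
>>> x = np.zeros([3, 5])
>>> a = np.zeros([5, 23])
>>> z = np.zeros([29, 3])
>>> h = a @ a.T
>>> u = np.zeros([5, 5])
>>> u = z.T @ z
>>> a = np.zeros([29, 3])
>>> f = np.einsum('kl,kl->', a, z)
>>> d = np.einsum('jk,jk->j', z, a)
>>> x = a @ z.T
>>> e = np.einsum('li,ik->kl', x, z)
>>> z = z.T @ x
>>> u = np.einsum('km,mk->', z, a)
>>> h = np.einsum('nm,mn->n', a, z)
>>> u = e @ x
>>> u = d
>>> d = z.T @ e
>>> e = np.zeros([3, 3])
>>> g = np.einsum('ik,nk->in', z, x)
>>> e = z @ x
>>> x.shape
(29, 29)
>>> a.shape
(29, 3)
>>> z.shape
(3, 29)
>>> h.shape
(29,)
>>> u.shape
(29,)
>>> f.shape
()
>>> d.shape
(29, 29)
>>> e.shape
(3, 29)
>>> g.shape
(3, 29)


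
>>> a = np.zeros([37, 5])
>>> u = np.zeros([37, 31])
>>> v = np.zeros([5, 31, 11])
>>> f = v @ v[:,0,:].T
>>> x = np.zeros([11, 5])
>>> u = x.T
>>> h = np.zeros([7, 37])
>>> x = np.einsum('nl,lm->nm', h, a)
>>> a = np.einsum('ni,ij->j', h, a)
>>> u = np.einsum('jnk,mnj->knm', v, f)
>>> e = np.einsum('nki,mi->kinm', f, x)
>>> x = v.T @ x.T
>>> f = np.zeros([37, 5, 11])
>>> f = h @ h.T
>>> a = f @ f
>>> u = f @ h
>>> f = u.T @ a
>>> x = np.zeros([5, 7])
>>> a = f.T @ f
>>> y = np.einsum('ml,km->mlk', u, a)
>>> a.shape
(7, 7)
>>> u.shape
(7, 37)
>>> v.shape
(5, 31, 11)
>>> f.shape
(37, 7)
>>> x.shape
(5, 7)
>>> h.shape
(7, 37)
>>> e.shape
(31, 5, 5, 7)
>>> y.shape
(7, 37, 7)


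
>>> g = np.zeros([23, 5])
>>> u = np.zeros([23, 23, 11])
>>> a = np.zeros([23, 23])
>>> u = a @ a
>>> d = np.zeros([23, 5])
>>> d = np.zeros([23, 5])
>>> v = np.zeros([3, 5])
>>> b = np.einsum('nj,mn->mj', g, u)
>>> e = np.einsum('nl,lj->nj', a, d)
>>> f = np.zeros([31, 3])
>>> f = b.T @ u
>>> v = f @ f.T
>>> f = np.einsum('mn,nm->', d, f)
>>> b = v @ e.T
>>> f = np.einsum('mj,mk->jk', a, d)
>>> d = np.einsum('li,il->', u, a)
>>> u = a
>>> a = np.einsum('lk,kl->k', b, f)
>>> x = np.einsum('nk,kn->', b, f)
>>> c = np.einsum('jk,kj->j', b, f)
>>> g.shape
(23, 5)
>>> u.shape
(23, 23)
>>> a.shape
(23,)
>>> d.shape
()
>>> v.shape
(5, 5)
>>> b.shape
(5, 23)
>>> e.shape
(23, 5)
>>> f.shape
(23, 5)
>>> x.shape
()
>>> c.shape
(5,)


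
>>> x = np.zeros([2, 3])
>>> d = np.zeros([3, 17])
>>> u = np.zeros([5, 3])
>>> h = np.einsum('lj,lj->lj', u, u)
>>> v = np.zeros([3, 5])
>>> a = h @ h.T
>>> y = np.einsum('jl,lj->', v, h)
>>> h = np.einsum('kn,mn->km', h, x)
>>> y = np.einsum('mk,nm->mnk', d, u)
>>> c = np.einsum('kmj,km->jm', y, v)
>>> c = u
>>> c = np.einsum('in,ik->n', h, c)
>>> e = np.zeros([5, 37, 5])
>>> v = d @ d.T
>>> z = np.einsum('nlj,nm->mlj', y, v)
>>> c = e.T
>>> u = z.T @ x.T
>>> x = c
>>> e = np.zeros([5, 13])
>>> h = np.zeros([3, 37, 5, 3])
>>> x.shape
(5, 37, 5)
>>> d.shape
(3, 17)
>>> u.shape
(17, 5, 2)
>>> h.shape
(3, 37, 5, 3)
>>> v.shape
(3, 3)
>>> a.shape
(5, 5)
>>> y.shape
(3, 5, 17)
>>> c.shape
(5, 37, 5)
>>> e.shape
(5, 13)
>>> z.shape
(3, 5, 17)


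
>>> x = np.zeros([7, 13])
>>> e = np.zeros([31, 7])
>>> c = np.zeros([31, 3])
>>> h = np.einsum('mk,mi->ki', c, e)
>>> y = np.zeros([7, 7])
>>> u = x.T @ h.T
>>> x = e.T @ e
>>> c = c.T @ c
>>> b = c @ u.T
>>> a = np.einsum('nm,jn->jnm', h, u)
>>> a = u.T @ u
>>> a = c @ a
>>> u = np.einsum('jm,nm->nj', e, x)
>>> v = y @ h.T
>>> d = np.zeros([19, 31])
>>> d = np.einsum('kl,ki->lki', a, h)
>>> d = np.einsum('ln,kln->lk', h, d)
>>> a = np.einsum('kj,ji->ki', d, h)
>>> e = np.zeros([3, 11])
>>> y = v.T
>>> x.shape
(7, 7)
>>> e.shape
(3, 11)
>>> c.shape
(3, 3)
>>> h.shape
(3, 7)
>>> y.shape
(3, 7)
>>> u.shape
(7, 31)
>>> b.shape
(3, 13)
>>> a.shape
(3, 7)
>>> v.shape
(7, 3)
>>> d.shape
(3, 3)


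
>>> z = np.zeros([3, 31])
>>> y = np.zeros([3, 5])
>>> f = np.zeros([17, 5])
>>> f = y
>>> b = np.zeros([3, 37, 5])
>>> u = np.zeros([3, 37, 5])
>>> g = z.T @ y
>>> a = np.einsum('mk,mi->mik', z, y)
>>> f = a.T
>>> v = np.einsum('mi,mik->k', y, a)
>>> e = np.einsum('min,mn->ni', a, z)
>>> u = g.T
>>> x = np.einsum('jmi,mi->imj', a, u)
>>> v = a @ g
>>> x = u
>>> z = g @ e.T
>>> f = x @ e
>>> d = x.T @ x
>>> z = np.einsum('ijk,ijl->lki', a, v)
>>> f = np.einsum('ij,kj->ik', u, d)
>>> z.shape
(5, 31, 3)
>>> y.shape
(3, 5)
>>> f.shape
(5, 31)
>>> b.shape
(3, 37, 5)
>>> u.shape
(5, 31)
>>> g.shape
(31, 5)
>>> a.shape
(3, 5, 31)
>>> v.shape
(3, 5, 5)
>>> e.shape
(31, 5)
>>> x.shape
(5, 31)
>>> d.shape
(31, 31)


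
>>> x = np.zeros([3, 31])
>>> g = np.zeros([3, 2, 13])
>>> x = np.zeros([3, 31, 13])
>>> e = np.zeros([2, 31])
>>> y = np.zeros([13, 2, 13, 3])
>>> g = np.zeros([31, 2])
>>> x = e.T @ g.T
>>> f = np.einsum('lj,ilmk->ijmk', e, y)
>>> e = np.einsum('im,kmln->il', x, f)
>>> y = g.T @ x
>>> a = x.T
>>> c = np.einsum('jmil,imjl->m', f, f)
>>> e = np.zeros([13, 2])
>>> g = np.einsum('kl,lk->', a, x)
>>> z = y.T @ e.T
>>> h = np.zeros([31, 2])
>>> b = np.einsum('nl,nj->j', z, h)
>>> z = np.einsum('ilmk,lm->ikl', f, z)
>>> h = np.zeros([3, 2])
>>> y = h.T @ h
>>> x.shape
(31, 31)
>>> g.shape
()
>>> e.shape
(13, 2)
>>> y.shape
(2, 2)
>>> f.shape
(13, 31, 13, 3)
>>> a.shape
(31, 31)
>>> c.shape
(31,)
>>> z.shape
(13, 3, 31)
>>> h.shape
(3, 2)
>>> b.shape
(2,)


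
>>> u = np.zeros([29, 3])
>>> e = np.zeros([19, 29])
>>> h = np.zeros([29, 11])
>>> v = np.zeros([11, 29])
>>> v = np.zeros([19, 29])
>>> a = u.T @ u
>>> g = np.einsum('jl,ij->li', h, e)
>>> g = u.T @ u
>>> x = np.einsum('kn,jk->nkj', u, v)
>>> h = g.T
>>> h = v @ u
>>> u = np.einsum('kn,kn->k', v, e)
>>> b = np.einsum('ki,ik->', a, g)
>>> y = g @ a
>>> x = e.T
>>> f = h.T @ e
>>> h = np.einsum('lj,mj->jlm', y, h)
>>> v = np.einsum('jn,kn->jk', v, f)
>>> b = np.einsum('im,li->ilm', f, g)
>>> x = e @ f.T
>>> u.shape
(19,)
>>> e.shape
(19, 29)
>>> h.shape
(3, 3, 19)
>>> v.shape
(19, 3)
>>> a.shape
(3, 3)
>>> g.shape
(3, 3)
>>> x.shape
(19, 3)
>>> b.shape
(3, 3, 29)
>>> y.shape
(3, 3)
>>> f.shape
(3, 29)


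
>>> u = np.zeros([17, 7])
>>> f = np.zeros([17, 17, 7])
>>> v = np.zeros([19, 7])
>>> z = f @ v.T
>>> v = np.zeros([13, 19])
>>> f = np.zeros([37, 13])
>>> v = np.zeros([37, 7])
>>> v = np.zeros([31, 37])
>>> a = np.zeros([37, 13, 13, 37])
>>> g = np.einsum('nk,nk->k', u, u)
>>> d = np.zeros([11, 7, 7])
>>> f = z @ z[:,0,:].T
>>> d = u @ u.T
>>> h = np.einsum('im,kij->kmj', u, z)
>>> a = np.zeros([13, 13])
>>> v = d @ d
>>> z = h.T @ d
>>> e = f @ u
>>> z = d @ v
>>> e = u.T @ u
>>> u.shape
(17, 7)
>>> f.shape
(17, 17, 17)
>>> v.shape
(17, 17)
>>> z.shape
(17, 17)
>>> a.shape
(13, 13)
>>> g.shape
(7,)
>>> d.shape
(17, 17)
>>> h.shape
(17, 7, 19)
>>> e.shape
(7, 7)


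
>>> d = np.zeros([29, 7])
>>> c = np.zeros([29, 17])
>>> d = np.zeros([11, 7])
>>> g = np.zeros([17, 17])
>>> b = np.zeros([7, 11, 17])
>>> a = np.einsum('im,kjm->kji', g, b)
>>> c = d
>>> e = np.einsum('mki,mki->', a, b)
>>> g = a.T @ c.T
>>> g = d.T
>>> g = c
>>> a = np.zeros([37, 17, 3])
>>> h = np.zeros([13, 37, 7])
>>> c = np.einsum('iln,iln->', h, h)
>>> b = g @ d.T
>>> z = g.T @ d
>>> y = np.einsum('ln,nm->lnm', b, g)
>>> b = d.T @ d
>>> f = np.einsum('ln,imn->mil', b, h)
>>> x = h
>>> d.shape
(11, 7)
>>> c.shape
()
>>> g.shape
(11, 7)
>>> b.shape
(7, 7)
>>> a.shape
(37, 17, 3)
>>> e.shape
()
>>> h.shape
(13, 37, 7)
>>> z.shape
(7, 7)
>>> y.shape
(11, 11, 7)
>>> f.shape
(37, 13, 7)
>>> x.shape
(13, 37, 7)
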